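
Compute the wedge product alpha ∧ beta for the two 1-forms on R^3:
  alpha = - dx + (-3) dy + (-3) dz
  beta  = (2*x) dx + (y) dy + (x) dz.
alpha ∧ beta = (6*x - y) dx ∧ dy + (5*x) dx ∧ dz + (-3*x + 3*y) dy ∧ dz

Distribute the wedge, using dx_i ∧ dx_j = -dx_j ∧ dx_i and dx_i ∧ dx_i = 0. For each pair (i, j) with i < j, the coefficient of dx_i ∧ dx_j in alpha ∧ beta is (alpha_i * beta_j - alpha_j * beta_i). Collecting: alpha ∧ beta = (6*x - y) dx ∧ dy + (5*x) dx ∧ dz + (-3*x + 3*y) dy ∧ dz.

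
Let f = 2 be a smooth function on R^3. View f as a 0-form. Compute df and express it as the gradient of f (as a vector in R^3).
df = (0) dx + (0) dy + (0) dz; grad f = (0, 0, 0)

For a 0-form f, d f = (∂f/∂x) dx + (∂f/∂y) dy + (∂f/∂z) dz. The components of the vector representation are exactly the entries of grad f in Cartesian coordinates:
  ∂f/∂x = 0
  ∂f/∂y = 0
  ∂f/∂z = 0.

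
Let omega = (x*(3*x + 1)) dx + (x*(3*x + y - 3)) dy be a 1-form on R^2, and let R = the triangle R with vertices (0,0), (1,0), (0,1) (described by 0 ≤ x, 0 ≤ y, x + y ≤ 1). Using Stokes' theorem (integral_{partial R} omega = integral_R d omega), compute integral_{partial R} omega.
integral_(partial R) omega = -1/3

Stokes: integral_partial_R omega = integral_R d omega with d omega = (∂Q/∂x - ∂P/∂y) dx ∧ dy.
  ∂Q/∂x = 6*x + y - 3
  ∂P/∂y = 0
  integrand = ∂Q/∂x - ∂P/∂y = 6*x + y - 3.
Integrating over R: integral_0^1 integral_0^{1-x} (6*x + y - 3) dy dx = -1/3.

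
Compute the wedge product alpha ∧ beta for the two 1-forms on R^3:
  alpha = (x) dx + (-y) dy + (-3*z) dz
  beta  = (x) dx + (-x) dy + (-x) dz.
alpha ∧ beta = (x*(-x + y)) dx ∧ dy + (x*(-x + 3*z)) dx ∧ dz + (x*(y - 3*z)) dy ∧ dz

Distribute the wedge, using dx_i ∧ dx_j = -dx_j ∧ dx_i and dx_i ∧ dx_i = 0. For each pair (i, j) with i < j, the coefficient of dx_i ∧ dx_j in alpha ∧ beta is (alpha_i * beta_j - alpha_j * beta_i). Collecting: alpha ∧ beta = (x*(-x + y)) dx ∧ dy + (x*(-x + 3*z)) dx ∧ dz + (x*(y - 3*z)) dy ∧ dz.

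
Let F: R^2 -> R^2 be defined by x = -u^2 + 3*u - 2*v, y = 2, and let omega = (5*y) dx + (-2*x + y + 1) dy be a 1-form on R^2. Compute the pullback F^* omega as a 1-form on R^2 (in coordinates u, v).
F^* omega = (30 - 20*u) du + (-20) dv

Using F^*(f dg) = (f ∘ F) d(g ∘ F), substitute each coordinate x_i by F_i(u, v) in f_i, and replace dx_i by d F_i = (∂F_i/∂u) du + (∂F_i/∂v) dv.
  For the x component: f_1(F) = 10; d F_1 = (3 - 2*u) du + (-2) dv
  For the y component: f_2(F) = 2*u^2 - 6*u + 4*v + 3; d F_2 = (0) du + (0) dv
Combining and collecting du, dv coefficients:
  coeff of du: 30 - 20*u
  coeff of dv: -20
F^* omega = (30 - 20*u) du + (-20) dv.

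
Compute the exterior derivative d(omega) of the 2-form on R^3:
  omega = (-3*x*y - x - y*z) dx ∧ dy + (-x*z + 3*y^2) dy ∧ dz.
d(omega) = (-y - z) dx ∧ dy ∧ dz

For a 2-form omega = sum_{i<j} g_{ij} dx_i ∧ dx_j, the exterior derivative is
  d(omega) = sum_{i<j} d(g_{ij}) ∧ dx_i ∧ dx_j = sum_{i<j, k} (∂g_{ij}/∂x_k) dx_k ∧ dx_i ∧ dx_j.
Expand each term, using dx_k ∧ dx_i ∧ dx_j = sgn(permutation) dx_{(a)} ∧ dx_{(b)} ∧ dx_{(c)} with (a < b < c) sorted:
  d(-3*x*y - x - y*z) includes (∂/∂z)(-3*x*y - x - y*z) dz = (-y) dz, which multiplied by dx ∧ dy gives (-y) dx ∧ dy ∧ dz
  d(-x*z + 3*y^2) includes (∂/∂x)(-x*z + 3*y^2) dx = (-z) dx, which multiplied by dy ∧ dz gives (-z) dx ∧ dy ∧ dz
Collecting like 3-forms: d(omega) = (-y - z) dx ∧ dy ∧ dz.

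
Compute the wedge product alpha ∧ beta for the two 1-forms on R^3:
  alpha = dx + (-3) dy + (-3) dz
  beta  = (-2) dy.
alpha ∧ beta = (-2) dx ∧ dy + (-6) dy ∧ dz

Distribute the wedge, using dx_i ∧ dx_j = -dx_j ∧ dx_i and dx_i ∧ dx_i = 0. For each pair (i, j) with i < j, the coefficient of dx_i ∧ dx_j in alpha ∧ beta is (alpha_i * beta_j - alpha_j * beta_i). Collecting: alpha ∧ beta = (-2) dx ∧ dy + (-6) dy ∧ dz.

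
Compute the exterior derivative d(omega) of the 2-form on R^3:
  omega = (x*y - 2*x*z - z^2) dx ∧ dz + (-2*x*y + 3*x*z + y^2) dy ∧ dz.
d(omega) = (-x - 2*y + 3*z) dx ∧ dy ∧ dz

For a 2-form omega = sum_{i<j} g_{ij} dx_i ∧ dx_j, the exterior derivative is
  d(omega) = sum_{i<j} d(g_{ij}) ∧ dx_i ∧ dx_j = sum_{i<j, k} (∂g_{ij}/∂x_k) dx_k ∧ dx_i ∧ dx_j.
Expand each term, using dx_k ∧ dx_i ∧ dx_j = sgn(permutation) dx_{(a)} ∧ dx_{(b)} ∧ dx_{(c)} with (a < b < c) sorted:
  d(x*y - 2*x*z - z^2) includes (∂/∂y)(x*y - 2*x*z - z^2) dy = (x) dy, which multiplied by dx ∧ dz gives (-x) dx ∧ dy ∧ dz
  d(-2*x*y + 3*x*z + y^2) includes (∂/∂x)(-2*x*y + 3*x*z + y^2) dx = (-2*y + 3*z) dx, which multiplied by dy ∧ dz gives (-2*y + 3*z) dx ∧ dy ∧ dz
Collecting like 3-forms: d(omega) = (-x - 2*y + 3*z) dx ∧ dy ∧ dz.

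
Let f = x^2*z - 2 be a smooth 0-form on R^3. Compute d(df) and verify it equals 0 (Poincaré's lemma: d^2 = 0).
d(df) = 0

Step 1: df = sum_i (∂f/∂x_i) dx_i = (2*x*z) dx + (0) dy + (x^2) dz.
Step 2: Apply d again. Using the 1-form formula, the coefficient of dx ∧ dy in d(df) is ∂^2 f/∂x ∂y - ∂^2 f/∂y ∂x = (0) - (0) = 0 (equality of mixed partials for smooth f).
Similarly for dx ∧ dz and dy ∧ dz — all coefficients vanish. So d(df) = 0.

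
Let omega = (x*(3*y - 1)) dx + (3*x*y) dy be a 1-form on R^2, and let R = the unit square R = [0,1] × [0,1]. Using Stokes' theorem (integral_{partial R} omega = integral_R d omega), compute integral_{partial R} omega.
integral_(partial R) omega = 0

Stokes: integral_partial_R omega = integral_R d omega with d omega = (∂Q/∂x - ∂P/∂y) dx ∧ dy.
  ∂Q/∂x = 3*y
  ∂P/∂y = 3*x
  integrand = ∂Q/∂x - ∂P/∂y = -3*x + 3*y.
Integrating over R: integral_0^1 integral_0^1 (-3*x + 3*y) dx dy = 0.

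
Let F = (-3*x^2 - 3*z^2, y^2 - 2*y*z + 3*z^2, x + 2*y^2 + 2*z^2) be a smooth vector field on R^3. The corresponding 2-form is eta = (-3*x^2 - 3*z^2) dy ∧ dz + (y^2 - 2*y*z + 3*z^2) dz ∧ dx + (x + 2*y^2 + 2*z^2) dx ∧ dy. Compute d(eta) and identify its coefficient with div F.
d(eta) = (-6*x + 2*y + 2*z) dx ∧ dy ∧ dz; div F = -6*x + 2*y + 2*z

For a 2-form in R^3 of the form above, applying d gives a 3-form with coefficient ∂P/∂x + ∂Q/∂y + ∂R/∂z:
  ∂P/∂x = -6*x
  ∂Q/∂y = 2*y - 2*z
  ∂R/∂z = 4*z
Sum = -6*x + 2*y + 2*z, which is exactly div F.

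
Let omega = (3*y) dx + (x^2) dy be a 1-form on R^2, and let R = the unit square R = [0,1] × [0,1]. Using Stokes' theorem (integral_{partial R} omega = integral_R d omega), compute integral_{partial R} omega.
integral_(partial R) omega = -2

Stokes: integral_partial_R omega = integral_R d omega with d omega = (∂Q/∂x - ∂P/∂y) dx ∧ dy.
  ∂Q/∂x = 2*x
  ∂P/∂y = 3
  integrand = ∂Q/∂x - ∂P/∂y = 2*x - 3.
Integrating over R: integral_0^1 integral_0^1 (2*x - 3) dx dy = -2.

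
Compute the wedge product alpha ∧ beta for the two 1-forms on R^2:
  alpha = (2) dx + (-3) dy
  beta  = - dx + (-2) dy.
alpha ∧ beta = (-7) dx ∧ dy

Distribute the wedge, using dx_i ∧ dx_j = -dx_j ∧ dx_i and dx_i ∧ dx_i = 0. For each pair (i, j) with i < j, the coefficient of dx_i ∧ dx_j in alpha ∧ beta is (alpha_i * beta_j - alpha_j * beta_i). Collecting: alpha ∧ beta = (-7) dx ∧ dy.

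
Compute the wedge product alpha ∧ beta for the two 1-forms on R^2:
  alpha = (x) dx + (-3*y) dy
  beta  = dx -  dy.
alpha ∧ beta = (-x + 3*y) dx ∧ dy

Distribute the wedge, using dx_i ∧ dx_j = -dx_j ∧ dx_i and dx_i ∧ dx_i = 0. For each pair (i, j) with i < j, the coefficient of dx_i ∧ dx_j in alpha ∧ beta is (alpha_i * beta_j - alpha_j * beta_i). Collecting: alpha ∧ beta = (-x + 3*y) dx ∧ dy.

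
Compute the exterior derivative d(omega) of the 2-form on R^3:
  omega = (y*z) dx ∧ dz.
d(omega) = (-z) dx ∧ dy ∧ dz

For a 2-form omega = sum_{i<j} g_{ij} dx_i ∧ dx_j, the exterior derivative is
  d(omega) = sum_{i<j} d(g_{ij}) ∧ dx_i ∧ dx_j = sum_{i<j, k} (∂g_{ij}/∂x_k) dx_k ∧ dx_i ∧ dx_j.
Expand each term, using dx_k ∧ dx_i ∧ dx_j = sgn(permutation) dx_{(a)} ∧ dx_{(b)} ∧ dx_{(c)} with (a < b < c) sorted:
  d(y*z) includes (∂/∂y)(y*z) dy = (z) dy, which multiplied by dx ∧ dz gives (-z) dx ∧ dy ∧ dz
Collecting like 3-forms: d(omega) = (-z) dx ∧ dy ∧ dz.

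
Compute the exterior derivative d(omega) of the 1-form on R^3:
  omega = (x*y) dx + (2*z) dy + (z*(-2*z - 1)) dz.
d(omega) = (-x) dx ∧ dy + (-2) dy ∧ dz

For a 1-form omega = sum_i f_i dx_i, the exterior derivative is
  d(omega) = sum_{i < j} (∂f_j/∂x_i - ∂f_i/∂x_j) dx_i ∧ dx_j.
  coefficient of dx ∧ dy: ∂f_2/∂x - ∂f_1/∂y = ∂(2*z)/∂x - ∂(x*y)/∂y = -x
  coefficient of dy ∧ dz: ∂f_3/∂y - ∂f_2/∂z = ∂(z*(-2*z - 1))/∂y - ∂(2*z)/∂z = -2
Assembling: d(omega) = (-x) dx ∧ dy + (-2) dy ∧ dz.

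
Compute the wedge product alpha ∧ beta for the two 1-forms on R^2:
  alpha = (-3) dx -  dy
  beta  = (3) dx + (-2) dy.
alpha ∧ beta = (9) dx ∧ dy

Distribute the wedge, using dx_i ∧ dx_j = -dx_j ∧ dx_i and dx_i ∧ dx_i = 0. For each pair (i, j) with i < j, the coefficient of dx_i ∧ dx_j in alpha ∧ beta is (alpha_i * beta_j - alpha_j * beta_i). Collecting: alpha ∧ beta = (9) dx ∧ dy.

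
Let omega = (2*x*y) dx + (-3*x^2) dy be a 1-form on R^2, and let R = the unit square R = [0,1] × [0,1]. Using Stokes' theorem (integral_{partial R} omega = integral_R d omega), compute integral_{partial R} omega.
integral_(partial R) omega = -4

Stokes: integral_partial_R omega = integral_R d omega with d omega = (∂Q/∂x - ∂P/∂y) dx ∧ dy.
  ∂Q/∂x = -6*x
  ∂P/∂y = 2*x
  integrand = ∂Q/∂x - ∂P/∂y = -8*x.
Integrating over R: integral_0^1 integral_0^1 (-8*x) dx dy = -4.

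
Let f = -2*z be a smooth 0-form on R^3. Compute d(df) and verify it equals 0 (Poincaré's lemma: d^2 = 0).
d(df) = 0

Step 1: df = sum_i (∂f/∂x_i) dx_i = (0) dx + (0) dy + (-2) dz.
Step 2: Apply d again. Using the 1-form formula, the coefficient of dx ∧ dy in d(df) is ∂^2 f/∂x ∂y - ∂^2 f/∂y ∂x = (0) - (0) = 0 (equality of mixed partials for smooth f).
Similarly for dx ∧ dz and dy ∧ dz — all coefficients vanish. So d(df) = 0.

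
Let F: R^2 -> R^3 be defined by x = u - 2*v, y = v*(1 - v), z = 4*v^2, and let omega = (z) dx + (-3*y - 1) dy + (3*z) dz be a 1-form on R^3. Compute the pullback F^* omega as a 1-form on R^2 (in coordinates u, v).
F^* omega = (4*v^2) du + (90*v^3 + v^2 - v - 1) dv

Using F^*(f dg) = (f ∘ F) d(g ∘ F), substitute each coordinate x_i by F_i(u, v) in f_i, and replace dx_i by d F_i = (∂F_i/∂u) du + (∂F_i/∂v) dv.
  For the x component: f_1(F) = 4*v^2; d F_1 = (1) du + (-2) dv
  For the y component: f_2(F) = 3*v^2 - 3*v - 1; d F_2 = (0) du + (1 - 2*v) dv
  For the z component: f_3(F) = 12*v^2; d F_3 = (0) du + (8*v) dv
Combining and collecting du, dv coefficients:
  coeff of du: 4*v^2
  coeff of dv: 90*v^3 + v^2 - v - 1
F^* omega = (4*v^2) du + (90*v^3 + v^2 - v - 1) dv.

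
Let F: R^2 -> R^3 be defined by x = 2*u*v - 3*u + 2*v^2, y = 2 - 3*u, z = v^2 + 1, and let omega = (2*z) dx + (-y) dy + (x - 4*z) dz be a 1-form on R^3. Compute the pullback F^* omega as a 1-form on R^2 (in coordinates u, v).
F^* omega = (-9*u + 4*v^3 - 6*v^2 + 4*v) du + (8*u*v^2 - 6*u*v + 4*u + 4*v^3) dv

Using F^*(f dg) = (f ∘ F) d(g ∘ F), substitute each coordinate x_i by F_i(u, v) in f_i, and replace dx_i by d F_i = (∂F_i/∂u) du + (∂F_i/∂v) dv.
  For the x component: f_1(F) = 2*v^2 + 2; d F_1 = (2*v - 3) du + (2*u + 4*v) dv
  For the y component: f_2(F) = 3*u - 2; d F_2 = (-3) du + (0) dv
  For the z component: f_3(F) = 2*u*v - 3*u - 2*v^2 - 4; d F_3 = (0) du + (2*v) dv
Combining and collecting du, dv coefficients:
  coeff of du: -9*u + 4*v^3 - 6*v^2 + 4*v
  coeff of dv: 8*u*v^2 - 6*u*v + 4*u + 4*v^3
F^* omega = (-9*u + 4*v^3 - 6*v^2 + 4*v) du + (8*u*v^2 - 6*u*v + 4*u + 4*v^3) dv.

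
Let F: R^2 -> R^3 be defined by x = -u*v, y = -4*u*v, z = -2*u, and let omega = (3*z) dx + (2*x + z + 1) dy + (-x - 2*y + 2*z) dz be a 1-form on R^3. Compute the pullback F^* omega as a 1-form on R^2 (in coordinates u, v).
F^* omega = (8*u*v^2 - 4*u*v + 8*u - 4*v) du + (2*u*(4*u*v + 7*u - 2)) dv

Using F^*(f dg) = (f ∘ F) d(g ∘ F), substitute each coordinate x_i by F_i(u, v) in f_i, and replace dx_i by d F_i = (∂F_i/∂u) du + (∂F_i/∂v) dv.
  For the x component: f_1(F) = -6*u; d F_1 = (-v) du + (-u) dv
  For the y component: f_2(F) = -2*u*v - 2*u + 1; d F_2 = (-4*v) du + (-4*u) dv
  For the z component: f_3(F) = u*(9*v - 4); d F_3 = (-2) du + (0) dv
Combining and collecting du, dv coefficients:
  coeff of du: 8*u*v^2 - 4*u*v + 8*u - 4*v
  coeff of dv: 2*u*(4*u*v + 7*u - 2)
F^* omega = (8*u*v^2 - 4*u*v + 8*u - 4*v) du + (2*u*(4*u*v + 7*u - 2)) dv.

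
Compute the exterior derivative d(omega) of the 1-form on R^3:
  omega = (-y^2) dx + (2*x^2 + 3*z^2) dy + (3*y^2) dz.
d(omega) = (4*x + 2*y) dx ∧ dy + (6*y - 6*z) dy ∧ dz

For a 1-form omega = sum_i f_i dx_i, the exterior derivative is
  d(omega) = sum_{i < j} (∂f_j/∂x_i - ∂f_i/∂x_j) dx_i ∧ dx_j.
  coefficient of dx ∧ dy: ∂f_2/∂x - ∂f_1/∂y = ∂(2*x^2 + 3*z^2)/∂x - ∂(-y^2)/∂y = 4*x + 2*y
  coefficient of dy ∧ dz: ∂f_3/∂y - ∂f_2/∂z = ∂(3*y^2)/∂y - ∂(2*x^2 + 3*z^2)/∂z = 6*y - 6*z
Assembling: d(omega) = (4*x + 2*y) dx ∧ dy + (6*y - 6*z) dy ∧ dz.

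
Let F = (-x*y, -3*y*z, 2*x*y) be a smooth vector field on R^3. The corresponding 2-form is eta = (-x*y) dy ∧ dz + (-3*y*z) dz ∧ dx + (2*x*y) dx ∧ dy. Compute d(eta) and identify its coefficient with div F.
d(eta) = (-y - 3*z) dx ∧ dy ∧ dz; div F = -y - 3*z

For a 2-form in R^3 of the form above, applying d gives a 3-form with coefficient ∂P/∂x + ∂Q/∂y + ∂R/∂z:
  ∂P/∂x = -y
  ∂Q/∂y = -3*z
  ∂R/∂z = 0
Sum = -y - 3*z, which is exactly div F.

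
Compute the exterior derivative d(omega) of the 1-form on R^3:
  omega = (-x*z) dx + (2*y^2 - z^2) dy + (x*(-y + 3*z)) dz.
d(omega) = (x - y + 3*z) dx ∧ dz + (-x + 2*z) dy ∧ dz

For a 1-form omega = sum_i f_i dx_i, the exterior derivative is
  d(omega) = sum_{i < j} (∂f_j/∂x_i - ∂f_i/∂x_j) dx_i ∧ dx_j.
  coefficient of dx ∧ dz: ∂f_3/∂x - ∂f_1/∂z = ∂(x*(-y + 3*z))/∂x - ∂(-x*z)/∂z = x - y + 3*z
  coefficient of dy ∧ dz: ∂f_3/∂y - ∂f_2/∂z = ∂(x*(-y + 3*z))/∂y - ∂(2*y^2 - z^2)/∂z = -x + 2*z
Assembling: d(omega) = (x - y + 3*z) dx ∧ dz + (-x + 2*z) dy ∧ dz.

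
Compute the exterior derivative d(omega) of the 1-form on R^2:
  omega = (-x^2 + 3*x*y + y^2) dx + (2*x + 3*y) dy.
d(omega) = (-3*x - 2*y + 2) dx ∧ dy

For a 1-form omega = sum_i f_i dx_i, the exterior derivative is
  d(omega) = sum_{i < j} (∂f_j/∂x_i - ∂f_i/∂x_j) dx_i ∧ dx_j.
  coefficient of dx ∧ dy: ∂f_2/∂x - ∂f_1/∂y = ∂(2*x + 3*y)/∂x - ∂(-x^2 + 3*x*y + y^2)/∂y = -3*x - 2*y + 2
Assembling: d(omega) = (-3*x - 2*y + 2) dx ∧ dy.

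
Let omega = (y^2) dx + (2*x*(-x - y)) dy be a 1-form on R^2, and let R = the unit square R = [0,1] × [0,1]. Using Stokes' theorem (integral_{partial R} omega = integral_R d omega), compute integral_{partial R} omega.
integral_(partial R) omega = -4

Stokes: integral_partial_R omega = integral_R d omega with d omega = (∂Q/∂x - ∂P/∂y) dx ∧ dy.
  ∂Q/∂x = -4*x - 2*y
  ∂P/∂y = 2*y
  integrand = ∂Q/∂x - ∂P/∂y = -4*x - 4*y.
Integrating over R: integral_0^1 integral_0^1 (-4*x - 4*y) dx dy = -4.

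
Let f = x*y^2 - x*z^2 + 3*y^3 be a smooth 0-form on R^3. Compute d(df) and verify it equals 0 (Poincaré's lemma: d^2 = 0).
d(df) = 0

Step 1: df = sum_i (∂f/∂x_i) dx_i = (y^2 - z^2) dx + (y*(2*x + 9*y)) dy + (-2*x*z) dz.
Step 2: Apply d again. Using the 1-form formula, the coefficient of dx ∧ dy in d(df) is ∂^2 f/∂x ∂y - ∂^2 f/∂y ∂x = (2*y) - (2*y) = 0 (equality of mixed partials for smooth f).
Similarly for dx ∧ dz and dy ∧ dz — all coefficients vanish. So d(df) = 0.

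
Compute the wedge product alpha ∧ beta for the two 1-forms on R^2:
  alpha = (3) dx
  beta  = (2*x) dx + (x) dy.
alpha ∧ beta = (3*x) dx ∧ dy

Distribute the wedge, using dx_i ∧ dx_j = -dx_j ∧ dx_i and dx_i ∧ dx_i = 0. For each pair (i, j) with i < j, the coefficient of dx_i ∧ dx_j in alpha ∧ beta is (alpha_i * beta_j - alpha_j * beta_i). Collecting: alpha ∧ beta = (3*x) dx ∧ dy.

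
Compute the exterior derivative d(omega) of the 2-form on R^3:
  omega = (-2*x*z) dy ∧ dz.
d(omega) = (-2*z) dx ∧ dy ∧ dz

For a 2-form omega = sum_{i<j} g_{ij} dx_i ∧ dx_j, the exterior derivative is
  d(omega) = sum_{i<j} d(g_{ij}) ∧ dx_i ∧ dx_j = sum_{i<j, k} (∂g_{ij}/∂x_k) dx_k ∧ dx_i ∧ dx_j.
Expand each term, using dx_k ∧ dx_i ∧ dx_j = sgn(permutation) dx_{(a)} ∧ dx_{(b)} ∧ dx_{(c)} with (a < b < c) sorted:
  d(-2*x*z) includes (∂/∂x)(-2*x*z) dx = (-2*z) dx, which multiplied by dy ∧ dz gives (-2*z) dx ∧ dy ∧ dz
Collecting like 3-forms: d(omega) = (-2*z) dx ∧ dy ∧ dz.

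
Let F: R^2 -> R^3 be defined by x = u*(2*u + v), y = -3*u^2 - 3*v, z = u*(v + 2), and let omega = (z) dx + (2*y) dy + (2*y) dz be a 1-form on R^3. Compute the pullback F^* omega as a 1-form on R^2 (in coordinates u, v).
F^* omega = (36*u^3 - 2*u^2*v - 4*u^2 + u*v^2 + 38*u*v - 6*v^2 - 12*v) du + (-6*u^3 + u^2*v + 20*u^2 - 6*u*v + 18*v) dv

Using F^*(f dg) = (f ∘ F) d(g ∘ F), substitute each coordinate x_i by F_i(u, v) in f_i, and replace dx_i by d F_i = (∂F_i/∂u) du + (∂F_i/∂v) dv.
  For the x component: f_1(F) = u*(v + 2); d F_1 = (4*u + v) du + (u) dv
  For the y component: f_2(F) = -6*u^2 - 6*v; d F_2 = (-6*u) du + (-3) dv
  For the z component: f_3(F) = -6*u^2 - 6*v; d F_3 = (v + 2) du + (u) dv
Combining and collecting du, dv coefficients:
  coeff of du: 36*u^3 - 2*u^2*v - 4*u^2 + u*v^2 + 38*u*v - 6*v^2 - 12*v
  coeff of dv: -6*u^3 + u^2*v + 20*u^2 - 6*u*v + 18*v
F^* omega = (36*u^3 - 2*u^2*v - 4*u^2 + u*v^2 + 38*u*v - 6*v^2 - 12*v) du + (-6*u^3 + u^2*v + 20*u^2 - 6*u*v + 18*v) dv.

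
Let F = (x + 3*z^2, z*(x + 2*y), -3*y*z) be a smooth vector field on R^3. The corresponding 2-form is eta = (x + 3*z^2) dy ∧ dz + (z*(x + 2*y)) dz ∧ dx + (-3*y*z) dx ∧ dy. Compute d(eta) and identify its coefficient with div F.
d(eta) = (-3*y + 2*z + 1) dx ∧ dy ∧ dz; div F = -3*y + 2*z + 1

For a 2-form in R^3 of the form above, applying d gives a 3-form with coefficient ∂P/∂x + ∂Q/∂y + ∂R/∂z:
  ∂P/∂x = 1
  ∂Q/∂y = 2*z
  ∂R/∂z = -3*y
Sum = -3*y + 2*z + 1, which is exactly div F.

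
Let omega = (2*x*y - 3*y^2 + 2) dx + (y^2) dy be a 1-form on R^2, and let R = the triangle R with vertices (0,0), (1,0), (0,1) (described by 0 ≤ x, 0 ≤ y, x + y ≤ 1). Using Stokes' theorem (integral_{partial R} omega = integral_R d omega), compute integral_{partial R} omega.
integral_(partial R) omega = 2/3

Stokes: integral_partial_R omega = integral_R d omega with d omega = (∂Q/∂x - ∂P/∂y) dx ∧ dy.
  ∂Q/∂x = 0
  ∂P/∂y = 2*x - 6*y
  integrand = ∂Q/∂x - ∂P/∂y = -2*x + 6*y.
Integrating over R: integral_0^1 integral_0^{1-x} (-2*x + 6*y) dy dx = 2/3.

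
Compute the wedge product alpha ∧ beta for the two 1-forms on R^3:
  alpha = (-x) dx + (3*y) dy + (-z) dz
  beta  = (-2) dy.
alpha ∧ beta = (2*x) dx ∧ dy + (-2*z) dy ∧ dz

Distribute the wedge, using dx_i ∧ dx_j = -dx_j ∧ dx_i and dx_i ∧ dx_i = 0. For each pair (i, j) with i < j, the coefficient of dx_i ∧ dx_j in alpha ∧ beta is (alpha_i * beta_j - alpha_j * beta_i). Collecting: alpha ∧ beta = (2*x) dx ∧ dy + (-2*z) dy ∧ dz.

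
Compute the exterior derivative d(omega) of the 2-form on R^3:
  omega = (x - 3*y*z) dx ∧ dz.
d(omega) = (3*z) dx ∧ dy ∧ dz

For a 2-form omega = sum_{i<j} g_{ij} dx_i ∧ dx_j, the exterior derivative is
  d(omega) = sum_{i<j} d(g_{ij}) ∧ dx_i ∧ dx_j = sum_{i<j, k} (∂g_{ij}/∂x_k) dx_k ∧ dx_i ∧ dx_j.
Expand each term, using dx_k ∧ dx_i ∧ dx_j = sgn(permutation) dx_{(a)} ∧ dx_{(b)} ∧ dx_{(c)} with (a < b < c) sorted:
  d(x - 3*y*z) includes (∂/∂y)(x - 3*y*z) dy = (-3*z) dy, which multiplied by dx ∧ dz gives (3*z) dx ∧ dy ∧ dz
Collecting like 3-forms: d(omega) = (3*z) dx ∧ dy ∧ dz.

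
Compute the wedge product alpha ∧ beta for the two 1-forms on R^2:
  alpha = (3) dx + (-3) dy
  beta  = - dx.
alpha ∧ beta = (-3) dx ∧ dy

Distribute the wedge, using dx_i ∧ dx_j = -dx_j ∧ dx_i and dx_i ∧ dx_i = 0. For each pair (i, j) with i < j, the coefficient of dx_i ∧ dx_j in alpha ∧ beta is (alpha_i * beta_j - alpha_j * beta_i). Collecting: alpha ∧ beta = (-3) dx ∧ dy.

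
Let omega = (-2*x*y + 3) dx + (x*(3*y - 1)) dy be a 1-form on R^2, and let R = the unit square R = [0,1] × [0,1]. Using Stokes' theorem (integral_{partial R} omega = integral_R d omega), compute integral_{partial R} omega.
integral_(partial R) omega = 3/2

Stokes: integral_partial_R omega = integral_R d omega with d omega = (∂Q/∂x - ∂P/∂y) dx ∧ dy.
  ∂Q/∂x = 3*y - 1
  ∂P/∂y = -2*x
  integrand = ∂Q/∂x - ∂P/∂y = 2*x + 3*y - 1.
Integrating over R: integral_0^1 integral_0^1 (2*x + 3*y - 1) dx dy = 3/2.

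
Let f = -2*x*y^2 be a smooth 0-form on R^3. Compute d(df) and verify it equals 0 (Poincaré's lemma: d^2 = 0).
d(df) = 0

Step 1: df = sum_i (∂f/∂x_i) dx_i = (-2*y^2) dx + (-4*x*y) dy + (0) dz.
Step 2: Apply d again. Using the 1-form formula, the coefficient of dx ∧ dy in d(df) is ∂^2 f/∂x ∂y - ∂^2 f/∂y ∂x = (-4*y) - (-4*y) = 0 (equality of mixed partials for smooth f).
Similarly for dx ∧ dz and dy ∧ dz — all coefficients vanish. So d(df) = 0.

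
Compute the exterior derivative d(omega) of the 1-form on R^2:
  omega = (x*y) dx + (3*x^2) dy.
d(omega) = (5*x) dx ∧ dy

For a 1-form omega = sum_i f_i dx_i, the exterior derivative is
  d(omega) = sum_{i < j} (∂f_j/∂x_i - ∂f_i/∂x_j) dx_i ∧ dx_j.
  coefficient of dx ∧ dy: ∂f_2/∂x - ∂f_1/∂y = ∂(3*x^2)/∂x - ∂(x*y)/∂y = 5*x
Assembling: d(omega) = (5*x) dx ∧ dy.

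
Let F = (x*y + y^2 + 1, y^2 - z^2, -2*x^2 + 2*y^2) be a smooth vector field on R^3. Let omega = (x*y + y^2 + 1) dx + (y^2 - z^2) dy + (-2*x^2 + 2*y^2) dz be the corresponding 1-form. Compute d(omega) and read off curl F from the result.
d(omega) = (4*y + 2*z) dy ∧ dz + (4*x) dz ∧ dx + (-x - 2*y) dx ∧ dy; curl F = (4*y + 2*z, 4*x, -x - 2*y)

d omega = sum_{i<j} (∂f_j/∂x_i - ∂f_i/∂x_j) dx_i ∧ dx_j. Under the identification (dy ∧ dz, dz ∧ dx, dx ∧ dy) ↔ (e_x, e_y, e_z), the coefficients are exactly the components of curl F. Compute:
  ∂R/∂y - ∂Q/∂z = (4*y) - (-2*z) = 4*y + 2*z
  ∂P/∂z - ∂R/∂x = (0) - (-4*x) = 4*x
  ∂Q/∂x - ∂P/∂y = (0) - (x + 2*y) = -x - 2*y.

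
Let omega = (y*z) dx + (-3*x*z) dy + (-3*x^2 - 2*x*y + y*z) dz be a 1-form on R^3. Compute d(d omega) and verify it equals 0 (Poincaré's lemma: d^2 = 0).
d(d omega) = 0

Step 1: d omega = sum_{i<j} (∂f_j/∂x_i - ∂f_i/∂x_j) dx_i ∧ dx_j:
  coeff of dx ∧ dy: -4*z
  coeff of dx ∧ dz: -6*x - 3*y
  coeff of dy ∧ dz: x + z
Step 2: Apply d again to each 2-form coefficient. The only possible 3-form in R^3 is dx ∧ dy ∧ dz, with coefficient
  ∂(coeff of dy∧dz)/∂x - ∂(coeff of dx∧dz)/∂y + ∂(coeff of dx∧dy)/∂z
  = ∂/∂x (x + z) - ∂/∂y (-6*x - 3*y) + ∂/∂z (-4*z).
Each of these terms simplifies to sums of mixed partials that cancel in pairs. The result is 0 (by equality of mixed partials for smooth functions — Schwarz / Clairaut).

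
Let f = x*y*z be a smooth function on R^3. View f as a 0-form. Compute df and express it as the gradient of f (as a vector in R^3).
df = (y*z) dx + (x*z) dy + (x*y) dz; grad f = (y*z, x*z, x*y)

For a 0-form f, d f = (∂f/∂x) dx + (∂f/∂y) dy + (∂f/∂z) dz. The components of the vector representation are exactly the entries of grad f in Cartesian coordinates:
  ∂f/∂x = y*z
  ∂f/∂y = x*z
  ∂f/∂z = x*y.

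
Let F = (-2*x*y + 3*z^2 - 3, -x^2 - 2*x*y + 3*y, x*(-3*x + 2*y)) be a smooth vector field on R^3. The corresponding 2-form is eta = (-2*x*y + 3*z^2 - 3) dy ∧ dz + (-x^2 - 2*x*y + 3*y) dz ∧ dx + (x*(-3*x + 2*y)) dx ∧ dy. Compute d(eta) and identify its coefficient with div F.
d(eta) = (-2*x - 2*y + 3) dx ∧ dy ∧ dz; div F = -2*x - 2*y + 3

For a 2-form in R^3 of the form above, applying d gives a 3-form with coefficient ∂P/∂x + ∂Q/∂y + ∂R/∂z:
  ∂P/∂x = -2*y
  ∂Q/∂y = 3 - 2*x
  ∂R/∂z = 0
Sum = -2*x - 2*y + 3, which is exactly div F.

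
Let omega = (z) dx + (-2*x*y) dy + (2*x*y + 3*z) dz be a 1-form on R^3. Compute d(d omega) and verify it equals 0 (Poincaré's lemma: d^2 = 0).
d(d omega) = 0

Step 1: d omega = sum_{i<j} (∂f_j/∂x_i - ∂f_i/∂x_j) dx_i ∧ dx_j:
  coeff of dx ∧ dy: -2*y
  coeff of dx ∧ dz: 2*y - 1
  coeff of dy ∧ dz: 2*x
Step 2: Apply d again to each 2-form coefficient. The only possible 3-form in R^3 is dx ∧ dy ∧ dz, with coefficient
  ∂(coeff of dy∧dz)/∂x - ∂(coeff of dx∧dz)/∂y + ∂(coeff of dx∧dy)/∂z
  = ∂/∂x (2*x) - ∂/∂y (2*y - 1) + ∂/∂z (-2*y).
Each of these terms simplifies to sums of mixed partials that cancel in pairs. The result is 0 (by equality of mixed partials for smooth functions — Schwarz / Clairaut).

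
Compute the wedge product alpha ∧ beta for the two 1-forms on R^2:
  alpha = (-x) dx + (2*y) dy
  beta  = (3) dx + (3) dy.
alpha ∧ beta = (-3*x - 6*y) dx ∧ dy

Distribute the wedge, using dx_i ∧ dx_j = -dx_j ∧ dx_i and dx_i ∧ dx_i = 0. For each pair (i, j) with i < j, the coefficient of dx_i ∧ dx_j in alpha ∧ beta is (alpha_i * beta_j - alpha_j * beta_i). Collecting: alpha ∧ beta = (-3*x - 6*y) dx ∧ dy.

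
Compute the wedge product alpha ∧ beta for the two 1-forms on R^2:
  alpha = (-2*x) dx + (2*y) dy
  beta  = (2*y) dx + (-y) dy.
alpha ∧ beta = (2*y*(x - 2*y)) dx ∧ dy

Distribute the wedge, using dx_i ∧ dx_j = -dx_j ∧ dx_i and dx_i ∧ dx_i = 0. For each pair (i, j) with i < j, the coefficient of dx_i ∧ dx_j in alpha ∧ beta is (alpha_i * beta_j - alpha_j * beta_i). Collecting: alpha ∧ beta = (2*y*(x - 2*y)) dx ∧ dy.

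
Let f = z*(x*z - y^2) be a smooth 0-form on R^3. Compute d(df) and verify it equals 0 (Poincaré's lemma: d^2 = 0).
d(df) = 0

Step 1: df = sum_i (∂f/∂x_i) dx_i = (z^2) dx + (-2*y*z) dy + (2*x*z - y^2) dz.
Step 2: Apply d again. Using the 1-form formula, the coefficient of dx ∧ dy in d(df) is ∂^2 f/∂x ∂y - ∂^2 f/∂y ∂x = (0) - (0) = 0 (equality of mixed partials for smooth f).
Similarly for dx ∧ dz and dy ∧ dz — all coefficients vanish. So d(df) = 0.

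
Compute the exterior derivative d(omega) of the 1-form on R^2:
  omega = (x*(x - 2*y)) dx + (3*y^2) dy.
d(omega) = (2*x) dx ∧ dy

For a 1-form omega = sum_i f_i dx_i, the exterior derivative is
  d(omega) = sum_{i < j} (∂f_j/∂x_i - ∂f_i/∂x_j) dx_i ∧ dx_j.
  coefficient of dx ∧ dy: ∂f_2/∂x - ∂f_1/∂y = ∂(3*y^2)/∂x - ∂(x*(x - 2*y))/∂y = 2*x
Assembling: d(omega) = (2*x) dx ∧ dy.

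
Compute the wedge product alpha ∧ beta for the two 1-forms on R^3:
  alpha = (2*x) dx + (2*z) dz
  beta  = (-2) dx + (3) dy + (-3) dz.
alpha ∧ beta = (6*x) dx ∧ dy + (-6*x + 4*z) dx ∧ dz + (-6*z) dy ∧ dz

Distribute the wedge, using dx_i ∧ dx_j = -dx_j ∧ dx_i and dx_i ∧ dx_i = 0. For each pair (i, j) with i < j, the coefficient of dx_i ∧ dx_j in alpha ∧ beta is (alpha_i * beta_j - alpha_j * beta_i). Collecting: alpha ∧ beta = (6*x) dx ∧ dy + (-6*x + 4*z) dx ∧ dz + (-6*z) dy ∧ dz.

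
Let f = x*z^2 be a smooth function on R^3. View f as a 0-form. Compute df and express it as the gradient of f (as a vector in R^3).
df = (z^2) dx + (0) dy + (2*x*z) dz; grad f = (z^2, 0, 2*x*z)

For a 0-form f, d f = (∂f/∂x) dx + (∂f/∂y) dy + (∂f/∂z) dz. The components of the vector representation are exactly the entries of grad f in Cartesian coordinates:
  ∂f/∂x = z^2
  ∂f/∂y = 0
  ∂f/∂z = 2*x*z.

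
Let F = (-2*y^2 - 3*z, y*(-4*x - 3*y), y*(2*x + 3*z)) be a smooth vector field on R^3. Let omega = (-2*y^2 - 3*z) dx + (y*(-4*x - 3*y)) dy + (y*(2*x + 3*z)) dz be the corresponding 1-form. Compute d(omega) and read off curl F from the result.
d(omega) = (2*x + 3*z) dy ∧ dz + (-2*y - 3) dz ∧ dx + (0) dx ∧ dy; curl F = (2*x + 3*z, -2*y - 3, 0)

d omega = sum_{i<j} (∂f_j/∂x_i - ∂f_i/∂x_j) dx_i ∧ dx_j. Under the identification (dy ∧ dz, dz ∧ dx, dx ∧ dy) ↔ (e_x, e_y, e_z), the coefficients are exactly the components of curl F. Compute:
  ∂R/∂y - ∂Q/∂z = (2*x + 3*z) - (0) = 2*x + 3*z
  ∂P/∂z - ∂R/∂x = (-3) - (2*y) = -2*y - 3
  ∂Q/∂x - ∂P/∂y = (-4*y) - (-4*y) = 0.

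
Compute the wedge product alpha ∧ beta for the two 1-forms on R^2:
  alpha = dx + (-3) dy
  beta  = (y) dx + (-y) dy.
alpha ∧ beta = (2*y) dx ∧ dy

Distribute the wedge, using dx_i ∧ dx_j = -dx_j ∧ dx_i and dx_i ∧ dx_i = 0. For each pair (i, j) with i < j, the coefficient of dx_i ∧ dx_j in alpha ∧ beta is (alpha_i * beta_j - alpha_j * beta_i). Collecting: alpha ∧ beta = (2*y) dx ∧ dy.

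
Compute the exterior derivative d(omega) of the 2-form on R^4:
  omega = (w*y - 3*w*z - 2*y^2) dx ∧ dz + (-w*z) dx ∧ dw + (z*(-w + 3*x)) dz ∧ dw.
d(omega) = (-w + 4*y) dx ∧ dy ∧ dz + (w + y) dx ∧ dz ∧ dw

For a 2-form omega = sum_{i<j} g_{ij} dx_i ∧ dx_j, the exterior derivative is
  d(omega) = sum_{i<j} d(g_{ij}) ∧ dx_i ∧ dx_j = sum_{i<j, k} (∂g_{ij}/∂x_k) dx_k ∧ dx_i ∧ dx_j.
Expand each term, using dx_k ∧ dx_i ∧ dx_j = sgn(permutation) dx_{(a)} ∧ dx_{(b)} ∧ dx_{(c)} with (a < b < c) sorted:
  d(w*y - 3*w*z - 2*y^2) includes (∂/∂y)(w*y - 3*w*z - 2*y^2) dy = (w - 4*y) dy, which multiplied by dx ∧ dz gives (-w + 4*y) dx ∧ dy ∧ dz
  d(w*y - 3*w*z - 2*y^2) includes (∂/∂w)(w*y - 3*w*z - 2*y^2) dw = (y - 3*z) dw, which multiplied by dx ∧ dz gives (y - 3*z) dx ∧ dz ∧ dw
  d(-w*z) includes (∂/∂z)(-w*z) dz = (-w) dz, which multiplied by dx ∧ dw gives (w) dx ∧ dz ∧ dw
  d(z*(-w + 3*x)) includes (∂/∂x)(z*(-w + 3*x)) dx = (3*z) dx, which multiplied by dz ∧ dw gives (3*z) dx ∧ dz ∧ dw
Collecting like 3-forms: d(omega) = (-w + 4*y) dx ∧ dy ∧ dz + (w + y) dx ∧ dz ∧ dw.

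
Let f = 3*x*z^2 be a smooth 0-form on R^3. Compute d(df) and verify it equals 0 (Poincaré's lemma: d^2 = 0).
d(df) = 0

Step 1: df = sum_i (∂f/∂x_i) dx_i = (3*z^2) dx + (0) dy + (6*x*z) dz.
Step 2: Apply d again. Using the 1-form formula, the coefficient of dx ∧ dy in d(df) is ∂^2 f/∂x ∂y - ∂^2 f/∂y ∂x = (0) - (0) = 0 (equality of mixed partials for smooth f).
Similarly for dx ∧ dz and dy ∧ dz — all coefficients vanish. So d(df) = 0.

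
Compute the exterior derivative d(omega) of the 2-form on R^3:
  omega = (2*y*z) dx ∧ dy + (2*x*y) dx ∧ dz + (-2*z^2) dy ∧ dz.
d(omega) = (-2*x + 2*y) dx ∧ dy ∧ dz

For a 2-form omega = sum_{i<j} g_{ij} dx_i ∧ dx_j, the exterior derivative is
  d(omega) = sum_{i<j} d(g_{ij}) ∧ dx_i ∧ dx_j = sum_{i<j, k} (∂g_{ij}/∂x_k) dx_k ∧ dx_i ∧ dx_j.
Expand each term, using dx_k ∧ dx_i ∧ dx_j = sgn(permutation) dx_{(a)} ∧ dx_{(b)} ∧ dx_{(c)} with (a < b < c) sorted:
  d(2*y*z) includes (∂/∂z)(2*y*z) dz = (2*y) dz, which multiplied by dx ∧ dy gives (2*y) dx ∧ dy ∧ dz
  d(2*x*y) includes (∂/∂y)(2*x*y) dy = (2*x) dy, which multiplied by dx ∧ dz gives (-2*x) dx ∧ dy ∧ dz
Collecting like 3-forms: d(omega) = (-2*x + 2*y) dx ∧ dy ∧ dz.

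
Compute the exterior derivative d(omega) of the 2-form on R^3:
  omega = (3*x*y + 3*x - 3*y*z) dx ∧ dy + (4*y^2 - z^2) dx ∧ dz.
d(omega) = (-11*y) dx ∧ dy ∧ dz

For a 2-form omega = sum_{i<j} g_{ij} dx_i ∧ dx_j, the exterior derivative is
  d(omega) = sum_{i<j} d(g_{ij}) ∧ dx_i ∧ dx_j = sum_{i<j, k} (∂g_{ij}/∂x_k) dx_k ∧ dx_i ∧ dx_j.
Expand each term, using dx_k ∧ dx_i ∧ dx_j = sgn(permutation) dx_{(a)} ∧ dx_{(b)} ∧ dx_{(c)} with (a < b < c) sorted:
  d(3*x*y + 3*x - 3*y*z) includes (∂/∂z)(3*x*y + 3*x - 3*y*z) dz = (-3*y) dz, which multiplied by dx ∧ dy gives (-3*y) dx ∧ dy ∧ dz
  d(4*y^2 - z^2) includes (∂/∂y)(4*y^2 - z^2) dy = (8*y) dy, which multiplied by dx ∧ dz gives (-8*y) dx ∧ dy ∧ dz
Collecting like 3-forms: d(omega) = (-11*y) dx ∧ dy ∧ dz.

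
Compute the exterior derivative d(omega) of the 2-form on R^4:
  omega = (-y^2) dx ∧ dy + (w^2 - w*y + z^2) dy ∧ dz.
d(omega) = (2*w - y) dy ∧ dz ∧ dw

For a 2-form omega = sum_{i<j} g_{ij} dx_i ∧ dx_j, the exterior derivative is
  d(omega) = sum_{i<j} d(g_{ij}) ∧ dx_i ∧ dx_j = sum_{i<j, k} (∂g_{ij}/∂x_k) dx_k ∧ dx_i ∧ dx_j.
Expand each term, using dx_k ∧ dx_i ∧ dx_j = sgn(permutation) dx_{(a)} ∧ dx_{(b)} ∧ dx_{(c)} with (a < b < c) sorted:
  d(w^2 - w*y + z^2) includes (∂/∂w)(w^2 - w*y + z^2) dw = (2*w - y) dw, which multiplied by dy ∧ dz gives (2*w - y) dy ∧ dz ∧ dw
Collecting like 3-forms: d(omega) = (2*w - y) dy ∧ dz ∧ dw.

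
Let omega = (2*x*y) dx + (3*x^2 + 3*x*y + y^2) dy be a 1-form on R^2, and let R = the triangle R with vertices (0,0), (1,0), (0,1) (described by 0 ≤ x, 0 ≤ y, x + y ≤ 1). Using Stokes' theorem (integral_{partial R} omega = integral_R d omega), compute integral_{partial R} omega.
integral_(partial R) omega = 7/6

Stokes: integral_partial_R omega = integral_R d omega with d omega = (∂Q/∂x - ∂P/∂y) dx ∧ dy.
  ∂Q/∂x = 6*x + 3*y
  ∂P/∂y = 2*x
  integrand = ∂Q/∂x - ∂P/∂y = 4*x + 3*y.
Integrating over R: integral_0^1 integral_0^{1-x} (4*x + 3*y) dy dx = 7/6.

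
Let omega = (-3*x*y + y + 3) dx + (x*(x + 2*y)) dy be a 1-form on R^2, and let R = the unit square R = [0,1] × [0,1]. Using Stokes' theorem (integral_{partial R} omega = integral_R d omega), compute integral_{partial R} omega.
integral_(partial R) omega = 5/2

Stokes: integral_partial_R omega = integral_R d omega with d omega = (∂Q/∂x - ∂P/∂y) dx ∧ dy.
  ∂Q/∂x = 2*x + 2*y
  ∂P/∂y = 1 - 3*x
  integrand = ∂Q/∂x - ∂P/∂y = 5*x + 2*y - 1.
Integrating over R: integral_0^1 integral_0^1 (5*x + 2*y - 1) dx dy = 5/2.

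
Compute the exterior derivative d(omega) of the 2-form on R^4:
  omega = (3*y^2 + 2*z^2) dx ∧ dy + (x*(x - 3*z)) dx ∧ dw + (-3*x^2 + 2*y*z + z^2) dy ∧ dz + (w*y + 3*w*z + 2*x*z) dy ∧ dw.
d(omega) = (-6*x + 4*z) dx ∧ dy ∧ dz + (3*x) dx ∧ dz ∧ dw + (2*z) dx ∧ dy ∧ dw + (-3*w - 2*x) dy ∧ dz ∧ dw

For a 2-form omega = sum_{i<j} g_{ij} dx_i ∧ dx_j, the exterior derivative is
  d(omega) = sum_{i<j} d(g_{ij}) ∧ dx_i ∧ dx_j = sum_{i<j, k} (∂g_{ij}/∂x_k) dx_k ∧ dx_i ∧ dx_j.
Expand each term, using dx_k ∧ dx_i ∧ dx_j = sgn(permutation) dx_{(a)} ∧ dx_{(b)} ∧ dx_{(c)} with (a < b < c) sorted:
  d(3*y^2 + 2*z^2) includes (∂/∂z)(3*y^2 + 2*z^2) dz = (4*z) dz, which multiplied by dx ∧ dy gives (4*z) dx ∧ dy ∧ dz
  d(x*(x - 3*z)) includes (∂/∂z)(x*(x - 3*z)) dz = (-3*x) dz, which multiplied by dx ∧ dw gives (3*x) dx ∧ dz ∧ dw
  d(-3*x^2 + 2*y*z + z^2) includes (∂/∂x)(-3*x^2 + 2*y*z + z^2) dx = (-6*x) dx, which multiplied by dy ∧ dz gives (-6*x) dx ∧ dy ∧ dz
  d(w*y + 3*w*z + 2*x*z) includes (∂/∂x)(w*y + 3*w*z + 2*x*z) dx = (2*z) dx, which multiplied by dy ∧ dw gives (2*z) dx ∧ dy ∧ dw
  d(w*y + 3*w*z + 2*x*z) includes (∂/∂z)(w*y + 3*w*z + 2*x*z) dz = (3*w + 2*x) dz, which multiplied by dy ∧ dw gives (-3*w - 2*x) dy ∧ dz ∧ dw
Collecting like 3-forms: d(omega) = (-6*x + 4*z) dx ∧ dy ∧ dz + (3*x) dx ∧ dz ∧ dw + (2*z) dx ∧ dy ∧ dw + (-3*w - 2*x) dy ∧ dz ∧ dw.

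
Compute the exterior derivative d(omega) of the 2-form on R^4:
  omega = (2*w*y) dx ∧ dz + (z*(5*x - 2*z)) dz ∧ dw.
d(omega) = (-2*w) dx ∧ dy ∧ dz + (2*y + 5*z) dx ∧ dz ∧ dw

For a 2-form omega = sum_{i<j} g_{ij} dx_i ∧ dx_j, the exterior derivative is
  d(omega) = sum_{i<j} d(g_{ij}) ∧ dx_i ∧ dx_j = sum_{i<j, k} (∂g_{ij}/∂x_k) dx_k ∧ dx_i ∧ dx_j.
Expand each term, using dx_k ∧ dx_i ∧ dx_j = sgn(permutation) dx_{(a)} ∧ dx_{(b)} ∧ dx_{(c)} with (a < b < c) sorted:
  d(2*w*y) includes (∂/∂y)(2*w*y) dy = (2*w) dy, which multiplied by dx ∧ dz gives (-2*w) dx ∧ dy ∧ dz
  d(2*w*y) includes (∂/∂w)(2*w*y) dw = (2*y) dw, which multiplied by dx ∧ dz gives (2*y) dx ∧ dz ∧ dw
  d(z*(5*x - 2*z)) includes (∂/∂x)(z*(5*x - 2*z)) dx = (5*z) dx, which multiplied by dz ∧ dw gives (5*z) dx ∧ dz ∧ dw
Collecting like 3-forms: d(omega) = (-2*w) dx ∧ dy ∧ dz + (2*y + 5*z) dx ∧ dz ∧ dw.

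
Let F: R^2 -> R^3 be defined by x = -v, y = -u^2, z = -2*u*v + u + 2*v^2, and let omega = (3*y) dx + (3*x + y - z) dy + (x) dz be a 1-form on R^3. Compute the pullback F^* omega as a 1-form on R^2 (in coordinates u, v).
F^* omega = (2*u^3 - 4*u^2*v + 2*u^2 + 4*u*v^2 + 6*u*v + 2*v^2 - v) du + (3*u^2 + 2*u*v - 4*v^2) dv

Using F^*(f dg) = (f ∘ F) d(g ∘ F), substitute each coordinate x_i by F_i(u, v) in f_i, and replace dx_i by d F_i = (∂F_i/∂u) du + (∂F_i/∂v) dv.
  For the x component: f_1(F) = -3*u^2; d F_1 = (0) du + (-1) dv
  For the y component: f_2(F) = -u^2 + 2*u*v - u - 2*v^2 - 3*v; d F_2 = (-2*u) du + (0) dv
  For the z component: f_3(F) = -v; d F_3 = (1 - 2*v) du + (-2*u + 4*v) dv
Combining and collecting du, dv coefficients:
  coeff of du: 2*u^3 - 4*u^2*v + 2*u^2 + 4*u*v^2 + 6*u*v + 2*v^2 - v
  coeff of dv: 3*u^2 + 2*u*v - 4*v^2
F^* omega = (2*u^3 - 4*u^2*v + 2*u^2 + 4*u*v^2 + 6*u*v + 2*v^2 - v) du + (3*u^2 + 2*u*v - 4*v^2) dv.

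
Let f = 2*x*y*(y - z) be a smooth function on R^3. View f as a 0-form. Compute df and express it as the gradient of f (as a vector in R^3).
df = (2*y*(y - z)) dx + (2*x*(2*y - z)) dy + (-2*x*y) dz; grad f = (2*y*(y - z), 2*x*(2*y - z), -2*x*y)

For a 0-form f, d f = (∂f/∂x) dx + (∂f/∂y) dy + (∂f/∂z) dz. The components of the vector representation are exactly the entries of grad f in Cartesian coordinates:
  ∂f/∂x = 2*y*(y - z)
  ∂f/∂y = 2*x*(2*y - z)
  ∂f/∂z = -2*x*y.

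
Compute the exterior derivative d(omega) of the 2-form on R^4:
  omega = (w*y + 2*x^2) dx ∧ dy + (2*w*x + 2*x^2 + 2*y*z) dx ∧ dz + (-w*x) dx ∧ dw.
d(omega) = (y) dx ∧ dy ∧ dw + (-2*z) dx ∧ dy ∧ dz + (2*x) dx ∧ dz ∧ dw

For a 2-form omega = sum_{i<j} g_{ij} dx_i ∧ dx_j, the exterior derivative is
  d(omega) = sum_{i<j} d(g_{ij}) ∧ dx_i ∧ dx_j = sum_{i<j, k} (∂g_{ij}/∂x_k) dx_k ∧ dx_i ∧ dx_j.
Expand each term, using dx_k ∧ dx_i ∧ dx_j = sgn(permutation) dx_{(a)} ∧ dx_{(b)} ∧ dx_{(c)} with (a < b < c) sorted:
  d(w*y + 2*x^2) includes (∂/∂w)(w*y + 2*x^2) dw = (y) dw, which multiplied by dx ∧ dy gives (y) dx ∧ dy ∧ dw
  d(2*w*x + 2*x^2 + 2*y*z) includes (∂/∂y)(2*w*x + 2*x^2 + 2*y*z) dy = (2*z) dy, which multiplied by dx ∧ dz gives (-2*z) dx ∧ dy ∧ dz
  d(2*w*x + 2*x^2 + 2*y*z) includes (∂/∂w)(2*w*x + 2*x^2 + 2*y*z) dw = (2*x) dw, which multiplied by dx ∧ dz gives (2*x) dx ∧ dz ∧ dw
Collecting like 3-forms: d(omega) = (y) dx ∧ dy ∧ dw + (-2*z) dx ∧ dy ∧ dz + (2*x) dx ∧ dz ∧ dw.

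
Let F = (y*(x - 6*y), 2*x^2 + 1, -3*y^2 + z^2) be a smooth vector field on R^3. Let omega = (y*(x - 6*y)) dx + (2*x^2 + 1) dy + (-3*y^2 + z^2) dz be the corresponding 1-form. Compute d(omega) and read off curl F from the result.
d(omega) = (-6*y) dy ∧ dz + (0) dz ∧ dx + (3*x + 12*y) dx ∧ dy; curl F = (-6*y, 0, 3*x + 12*y)

d omega = sum_{i<j} (∂f_j/∂x_i - ∂f_i/∂x_j) dx_i ∧ dx_j. Under the identification (dy ∧ dz, dz ∧ dx, dx ∧ dy) ↔ (e_x, e_y, e_z), the coefficients are exactly the components of curl F. Compute:
  ∂R/∂y - ∂Q/∂z = (-6*y) - (0) = -6*y
  ∂P/∂z - ∂R/∂x = (0) - (0) = 0
  ∂Q/∂x - ∂P/∂y = (4*x) - (x - 12*y) = 3*x + 12*y.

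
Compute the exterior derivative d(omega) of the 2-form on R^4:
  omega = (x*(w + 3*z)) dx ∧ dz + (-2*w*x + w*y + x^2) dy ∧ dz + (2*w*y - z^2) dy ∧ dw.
d(omega) = (x) dx ∧ dz ∧ dw + (-2*w + 2*x) dx ∧ dy ∧ dz + (-2*x + y + 2*z) dy ∧ dz ∧ dw

For a 2-form omega = sum_{i<j} g_{ij} dx_i ∧ dx_j, the exterior derivative is
  d(omega) = sum_{i<j} d(g_{ij}) ∧ dx_i ∧ dx_j = sum_{i<j, k} (∂g_{ij}/∂x_k) dx_k ∧ dx_i ∧ dx_j.
Expand each term, using dx_k ∧ dx_i ∧ dx_j = sgn(permutation) dx_{(a)} ∧ dx_{(b)} ∧ dx_{(c)} with (a < b < c) sorted:
  d(x*(w + 3*z)) includes (∂/∂w)(x*(w + 3*z)) dw = (x) dw, which multiplied by dx ∧ dz gives (x) dx ∧ dz ∧ dw
  d(-2*w*x + w*y + x^2) includes (∂/∂x)(-2*w*x + w*y + x^2) dx = (-2*w + 2*x) dx, which multiplied by dy ∧ dz gives (-2*w + 2*x) dx ∧ dy ∧ dz
  d(-2*w*x + w*y + x^2) includes (∂/∂w)(-2*w*x + w*y + x^2) dw = (-2*x + y) dw, which multiplied by dy ∧ dz gives (-2*x + y) dy ∧ dz ∧ dw
  d(2*w*y - z^2) includes (∂/∂z)(2*w*y - z^2) dz = (-2*z) dz, which multiplied by dy ∧ dw gives (2*z) dy ∧ dz ∧ dw
Collecting like 3-forms: d(omega) = (x) dx ∧ dz ∧ dw + (-2*w + 2*x) dx ∧ dy ∧ dz + (-2*x + y + 2*z) dy ∧ dz ∧ dw.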